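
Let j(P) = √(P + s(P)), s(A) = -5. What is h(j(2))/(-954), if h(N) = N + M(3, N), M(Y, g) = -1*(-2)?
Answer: -1/477 - I*√3/954 ≈ -0.0020964 - 0.0018156*I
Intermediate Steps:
M(Y, g) = 2
j(P) = √(-5 + P) (j(P) = √(P - 5) = √(-5 + P))
h(N) = 2 + N (h(N) = N + 2 = 2 + N)
h(j(2))/(-954) = (2 + √(-5 + 2))/(-954) = (2 + √(-3))*(-1/954) = (2 + I*√3)*(-1/954) = -1/477 - I*√3/954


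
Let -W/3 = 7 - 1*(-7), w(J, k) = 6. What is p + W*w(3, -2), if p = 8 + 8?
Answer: -236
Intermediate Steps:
p = 16
W = -42 (W = -3*(7 - 1*(-7)) = -3*(7 + 7) = -3*14 = -42)
p + W*w(3, -2) = 16 - 42*6 = 16 - 252 = -236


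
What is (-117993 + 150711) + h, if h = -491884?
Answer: -459166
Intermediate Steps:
(-117993 + 150711) + h = (-117993 + 150711) - 491884 = 32718 - 491884 = -459166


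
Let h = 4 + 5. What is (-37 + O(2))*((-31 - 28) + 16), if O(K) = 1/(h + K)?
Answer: 17458/11 ≈ 1587.1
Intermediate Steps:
h = 9
O(K) = 1/(9 + K)
(-37 + O(2))*((-31 - 28) + 16) = (-37 + 1/(9 + 2))*((-31 - 28) + 16) = (-37 + 1/11)*(-59 + 16) = (-37 + 1/11)*(-43) = -406/11*(-43) = 17458/11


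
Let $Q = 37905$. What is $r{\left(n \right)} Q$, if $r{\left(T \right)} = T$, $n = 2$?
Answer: $75810$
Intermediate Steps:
$r{\left(n \right)} Q = 2 \cdot 37905 = 75810$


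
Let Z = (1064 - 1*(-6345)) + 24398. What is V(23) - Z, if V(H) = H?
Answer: -31784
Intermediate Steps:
Z = 31807 (Z = (1064 + 6345) + 24398 = 7409 + 24398 = 31807)
V(23) - Z = 23 - 1*31807 = 23 - 31807 = -31784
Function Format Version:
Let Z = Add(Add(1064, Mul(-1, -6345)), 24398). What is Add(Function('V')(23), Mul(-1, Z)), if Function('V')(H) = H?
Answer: -31784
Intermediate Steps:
Z = 31807 (Z = Add(Add(1064, 6345), 24398) = Add(7409, 24398) = 31807)
Add(Function('V')(23), Mul(-1, Z)) = Add(23, Mul(-1, 31807)) = Add(23, -31807) = -31784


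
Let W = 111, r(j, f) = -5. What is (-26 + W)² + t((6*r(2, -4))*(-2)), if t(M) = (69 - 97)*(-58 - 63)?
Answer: 10613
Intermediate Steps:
t(M) = 3388 (t(M) = -28*(-121) = 3388)
(-26 + W)² + t((6*r(2, -4))*(-2)) = (-26 + 111)² + 3388 = 85² + 3388 = 7225 + 3388 = 10613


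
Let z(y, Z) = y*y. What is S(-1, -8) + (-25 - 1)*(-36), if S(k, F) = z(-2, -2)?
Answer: 940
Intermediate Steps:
z(y, Z) = y²
S(k, F) = 4 (S(k, F) = (-2)² = 4)
S(-1, -8) + (-25 - 1)*(-36) = 4 + (-25 - 1)*(-36) = 4 - 26*(-36) = 4 + 936 = 940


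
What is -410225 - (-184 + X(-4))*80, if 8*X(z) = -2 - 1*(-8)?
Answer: -395565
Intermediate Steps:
X(z) = ¾ (X(z) = (-2 - 1*(-8))/8 = (-2 + 8)/8 = (⅛)*6 = ¾)
-410225 - (-184 + X(-4))*80 = -410225 - (-184 + ¾)*80 = -410225 - (-733)*80/4 = -410225 - 1*(-14660) = -410225 + 14660 = -395565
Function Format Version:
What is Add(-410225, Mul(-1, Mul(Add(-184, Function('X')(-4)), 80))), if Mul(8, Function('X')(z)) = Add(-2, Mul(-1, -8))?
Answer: -395565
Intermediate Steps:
Function('X')(z) = Rational(3, 4) (Function('X')(z) = Mul(Rational(1, 8), Add(-2, Mul(-1, -8))) = Mul(Rational(1, 8), Add(-2, 8)) = Mul(Rational(1, 8), 6) = Rational(3, 4))
Add(-410225, Mul(-1, Mul(Add(-184, Function('X')(-4)), 80))) = Add(-410225, Mul(-1, Mul(Add(-184, Rational(3, 4)), 80))) = Add(-410225, Mul(-1, Mul(Rational(-733, 4), 80))) = Add(-410225, Mul(-1, -14660)) = Add(-410225, 14660) = -395565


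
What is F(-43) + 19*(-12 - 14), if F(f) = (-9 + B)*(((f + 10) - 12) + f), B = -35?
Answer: 3378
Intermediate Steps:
F(f) = 88 - 88*f (F(f) = (-9 - 35)*(((f + 10) - 12) + f) = -44*(((10 + f) - 12) + f) = -44*((-2 + f) + f) = -44*(-2 + 2*f) = 88 - 88*f)
F(-43) + 19*(-12 - 14) = (88 - 88*(-43)) + 19*(-12 - 14) = (88 + 3784) + 19*(-26) = 3872 - 494 = 3378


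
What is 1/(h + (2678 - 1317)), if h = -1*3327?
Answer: -1/1966 ≈ -0.00050865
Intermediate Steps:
h = -3327
1/(h + (2678 - 1317)) = 1/(-3327 + (2678 - 1317)) = 1/(-3327 + 1361) = 1/(-1966) = -1/1966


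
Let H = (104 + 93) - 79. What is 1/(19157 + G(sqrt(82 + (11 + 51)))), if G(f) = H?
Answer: 1/19275 ≈ 5.1881e-5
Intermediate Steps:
H = 118 (H = 197 - 79 = 118)
G(f) = 118
1/(19157 + G(sqrt(82 + (11 + 51)))) = 1/(19157 + 118) = 1/19275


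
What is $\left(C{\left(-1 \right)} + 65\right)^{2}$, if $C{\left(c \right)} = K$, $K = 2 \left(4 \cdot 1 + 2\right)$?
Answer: $5929$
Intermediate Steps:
$K = 12$ ($K = 2 \left(4 + 2\right) = 2 \cdot 6 = 12$)
$C{\left(c \right)} = 12$
$\left(C{\left(-1 \right)} + 65\right)^{2} = \left(12 + 65\right)^{2} = 77^{2} = 5929$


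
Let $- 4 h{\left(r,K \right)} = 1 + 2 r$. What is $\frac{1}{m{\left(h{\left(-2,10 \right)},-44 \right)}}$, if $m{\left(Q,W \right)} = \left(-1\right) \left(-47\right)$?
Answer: $\frac{1}{47} \approx 0.021277$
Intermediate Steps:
$h{\left(r,K \right)} = - \frac{1}{4} - \frac{r}{2}$ ($h{\left(r,K \right)} = - \frac{1 + 2 r}{4} = - \frac{1}{4} - \frac{r}{2}$)
$m{\left(Q,W \right)} = 47$
$\frac{1}{m{\left(h{\left(-2,10 \right)},-44 \right)}} = \frac{1}{47}$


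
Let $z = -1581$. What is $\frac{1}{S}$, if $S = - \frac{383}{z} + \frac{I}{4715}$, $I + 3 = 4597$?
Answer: $\frac{7454415}{9068959} \approx 0.82197$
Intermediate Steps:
$I = 4594$ ($I = -3 + 4597 = 4594$)
$S = \frac{9068959}{7454415}$ ($S = - \frac{383}{-1581} + \frac{4594}{4715} = \left(-383\right) \left(- \frac{1}{1581}\right) + 4594 \cdot \frac{1}{4715} = \frac{383}{1581} + \frac{4594}{4715} = \frac{9068959}{7454415} \approx 1.2166$)
$\frac{1}{S} = \frac{1}{\frac{9068959}{7454415}} = \frac{7454415}{9068959}$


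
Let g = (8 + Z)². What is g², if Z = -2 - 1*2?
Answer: 256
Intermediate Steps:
Z = -4 (Z = -2 - 2 = -4)
g = 16 (g = (8 - 4)² = 4² = 16)
g² = 16² = 256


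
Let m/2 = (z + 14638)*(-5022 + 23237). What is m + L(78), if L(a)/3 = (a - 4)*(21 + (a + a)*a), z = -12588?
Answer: 77387458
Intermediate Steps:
m = 74681500 (m = 2*((-12588 + 14638)*(-5022 + 23237)) = 2*(2050*18215) = 2*37340750 = 74681500)
L(a) = 3*(-4 + a)*(21 + 2*a²) (L(a) = 3*((a - 4)*(21 + (a + a)*a)) = 3*((-4 + a)*(21 + (2*a)*a)) = 3*((-4 + a)*(21 + 2*a²)) = 3*(-4 + a)*(21 + 2*a²))
m + L(78) = 74681500 + (-252 - 24*78² + 6*78³ + 63*78) = 74681500 + (-252 - 24*6084 + 6*474552 + 4914) = 74681500 + (-252 - 146016 + 2847312 + 4914) = 74681500 + 2705958 = 77387458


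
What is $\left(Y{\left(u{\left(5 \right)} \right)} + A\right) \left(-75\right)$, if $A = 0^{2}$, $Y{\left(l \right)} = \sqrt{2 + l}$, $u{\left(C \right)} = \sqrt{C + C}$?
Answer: $- 75 \sqrt{2 + \sqrt{10}} \approx -170.4$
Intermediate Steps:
$u{\left(C \right)} = \sqrt{2} \sqrt{C}$ ($u{\left(C \right)} = \sqrt{2 C} = \sqrt{2} \sqrt{C}$)
$A = 0$
$\left(Y{\left(u{\left(5 \right)} \right)} + A\right) \left(-75\right) = \left(\sqrt{2 + \sqrt{2} \sqrt{5}} + 0\right) \left(-75\right) = \left(\sqrt{2 + \sqrt{10}} + 0\right) \left(-75\right) = \sqrt{2 + \sqrt{10}} \left(-75\right) = - 75 \sqrt{2 + \sqrt{10}}$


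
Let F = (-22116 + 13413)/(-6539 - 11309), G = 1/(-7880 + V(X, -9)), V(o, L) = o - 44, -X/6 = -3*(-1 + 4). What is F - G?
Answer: 34255229/70231880 ≈ 0.48774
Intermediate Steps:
X = 54 (X = -(-18)*(-1 + 4) = -(-18)*3 = -6*(-9) = 54)
V(o, L) = -44 + o
G = -1/7870 (G = 1/(-7880 + (-44 + 54)) = 1/(-7880 + 10) = 1/(-7870) = -1/7870 ≈ -0.00012706)
F = 8703/17848 (F = -8703/(-17848) = -8703*(-1/17848) = 8703/17848 ≈ 0.48762)
F - G = 8703/17848 - 1*(-1/7870) = 8703/17848 + 1/7870 = 34255229/70231880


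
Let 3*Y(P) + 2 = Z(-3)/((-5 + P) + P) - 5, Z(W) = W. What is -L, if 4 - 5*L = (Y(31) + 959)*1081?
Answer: 58945621/285 ≈ 2.0683e+5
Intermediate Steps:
Y(P) = -7/3 - 1/(-5 + 2*P) (Y(P) = -2/3 + (-3/((-5 + P) + P) - 5)/3 = -2/3 + (-3/(-5 + 2*P) - 5)/3 = -2/3 + (-5 - 3/(-5 + 2*P))/3 = -2/3 + (-5/3 - 1/(-5 + 2*P)) = -7/3 - 1/(-5 + 2*P))
L = -58945621/285 (L = 4/5 - (2*(16 - 7*31)/(3*(-5 + 2*31)) + 959)*1081/5 = 4/5 - (2*(16 - 217)/(3*(-5 + 62)) + 959)*1081/5 = 4/5 - ((2/3)*(-201)/57 + 959)*1081/5 = 4/5 - ((2/3)*(1/57)*(-201) + 959)*1081/5 = 4/5 - (-134/57 + 959)*1081/5 = 4/5 - 54529*1081/285 = 4/5 - 1/5*58945849/57 = 4/5 - 58945849/285 = -58945621/285 ≈ -2.0683e+5)
-L = -1*(-58945621/285) = 58945621/285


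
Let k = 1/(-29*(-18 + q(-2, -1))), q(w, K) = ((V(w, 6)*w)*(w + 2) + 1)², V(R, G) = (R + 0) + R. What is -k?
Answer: -1/493 ≈ -0.0020284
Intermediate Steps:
V(R, G) = 2*R (V(R, G) = R + R = 2*R)
q(w, K) = (1 + 2*w²*(2 + w))² (q(w, K) = (((2*w)*w)*(w + 2) + 1)² = ((2*w²)*(2 + w) + 1)² = (2*w²*(2 + w) + 1)² = (1 + 2*w²*(2 + w))²)
k = 1/493 (k = 1/(-29*(-18 + (1 + 2*(-2)³ + 4*(-2)²)²)) = 1/(-29*(-18 + (1 + 2*(-8) + 4*4)²)) = 1/(-29*(-18 + (1 - 16 + 16)²)) = 1/(-29*(-18 + 1²)) = 1/(-29*(-18 + 1)) = 1/(-29*(-17)) = 1/493 ≈ 0.0020284)
-k = -1*1/493 = -1/493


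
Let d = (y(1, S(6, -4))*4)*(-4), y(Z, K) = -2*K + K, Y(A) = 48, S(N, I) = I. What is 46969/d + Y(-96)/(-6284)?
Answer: -73789067/100544 ≈ -733.90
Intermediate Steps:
y(Z, K) = -K
d = -64 (d = (-1*(-4)*4)*(-4) = (4*4)*(-4) = 16*(-4) = -64)
46969/d + Y(-96)/(-6284) = 46969/(-64) + 48/(-6284) = 46969*(-1/64) + 48*(-1/6284) = -46969/64 - 12/1571 = -73789067/100544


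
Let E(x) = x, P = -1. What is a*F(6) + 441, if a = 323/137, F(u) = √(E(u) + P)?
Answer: 441 + 323*√5/137 ≈ 446.27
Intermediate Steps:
F(u) = √(-1 + u) (F(u) = √(u - 1) = √(-1 + u))
a = 323/137 (a = 323*(1/137) = 323/137 ≈ 2.3577)
a*F(6) + 441 = 323*√(-1 + 6)/137 + 441 = 323*√5/137 + 441 = 441 + 323*√5/137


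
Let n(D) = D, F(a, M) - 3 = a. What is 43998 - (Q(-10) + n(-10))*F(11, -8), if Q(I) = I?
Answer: 44278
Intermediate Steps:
F(a, M) = 3 + a
43998 - (Q(-10) + n(-10))*F(11, -8) = 43998 - (-10 - 10)*(3 + 11) = 43998 - (-20)*14 = 43998 - 1*(-280) = 43998 + 280 = 44278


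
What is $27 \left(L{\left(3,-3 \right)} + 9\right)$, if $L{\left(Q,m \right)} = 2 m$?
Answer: $81$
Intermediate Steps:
$27 \left(L{\left(3,-3 \right)} + 9\right) = 27 \left(2 \left(-3\right) + 9\right) = 27 \left(-6 + 9\right) = 27 \cdot 3 = 81$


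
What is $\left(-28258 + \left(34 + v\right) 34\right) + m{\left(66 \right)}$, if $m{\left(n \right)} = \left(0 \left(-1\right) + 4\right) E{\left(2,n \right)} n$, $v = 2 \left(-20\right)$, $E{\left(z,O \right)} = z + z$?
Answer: $-27406$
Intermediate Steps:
$E{\left(z,O \right)} = 2 z$
$v = -40$
$m{\left(n \right)} = 16 n$ ($m{\left(n \right)} = \left(0 \left(-1\right) + 4\right) 2 \cdot 2 n = \left(0 + 4\right) 4 n = 4 \cdot 4 n = 16 n$)
$\left(-28258 + \left(34 + v\right) 34\right) + m{\left(66 \right)} = \left(-28258 + \left(34 - 40\right) 34\right) + 16 \cdot 66 = \left(-28258 - 204\right) + 1056 = -28462 + 1056 = -27406$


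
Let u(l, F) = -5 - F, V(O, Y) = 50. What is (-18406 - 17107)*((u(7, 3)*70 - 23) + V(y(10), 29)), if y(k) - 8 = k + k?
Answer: 18928429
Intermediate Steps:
y(k) = 8 + 2*k (y(k) = 8 + (k + k) = 8 + 2*k)
(-18406 - 17107)*((u(7, 3)*70 - 23) + V(y(10), 29)) = (-18406 - 17107)*(((-5 - 1*3)*70 - 23) + 50) = -35513*(((-5 - 3)*70 - 23) + 50) = -35513*((-8*70 - 23) + 50) = -35513*((-560 - 23) + 50) = -35513*(-583 + 50) = -35513*(-533) = 18928429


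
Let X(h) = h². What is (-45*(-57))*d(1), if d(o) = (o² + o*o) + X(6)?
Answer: 97470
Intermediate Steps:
d(o) = 36 + 2*o² (d(o) = (o² + o*o) + 6² = (o² + o²) + 36 = 2*o² + 36 = 36 + 2*o²)
(-45*(-57))*d(1) = (-45*(-57))*(36 + 2*1²) = 2565*(36 + 2*1) = 2565*(36 + 2) = 2565*38 = 97470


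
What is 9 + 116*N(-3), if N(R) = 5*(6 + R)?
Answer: 1749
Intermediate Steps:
N(R) = 30 + 5*R
9 + 116*N(-3) = 9 + 116*(30 + 5*(-3)) = 9 + 116*(30 - 15) = 9 + 116*15 = 9 + 1740 = 1749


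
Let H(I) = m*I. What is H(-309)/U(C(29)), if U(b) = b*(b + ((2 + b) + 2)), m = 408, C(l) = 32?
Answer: -927/16 ≈ -57.938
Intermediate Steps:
U(b) = b*(4 + 2*b) (U(b) = b*(b + (4 + b)) = b*(4 + 2*b))
H(I) = 408*I
H(-309)/U(C(29)) = (408*(-309))/((2*32*(2 + 32))) = -126072/(2*32*34) = -126072/2176 = -126072*1/2176 = -927/16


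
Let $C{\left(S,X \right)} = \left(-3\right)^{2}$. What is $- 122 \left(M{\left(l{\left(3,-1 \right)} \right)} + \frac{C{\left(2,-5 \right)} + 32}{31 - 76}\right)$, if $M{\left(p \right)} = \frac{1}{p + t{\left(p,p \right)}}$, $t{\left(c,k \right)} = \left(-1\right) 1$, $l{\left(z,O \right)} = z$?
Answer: $\frac{2257}{45} \approx 50.156$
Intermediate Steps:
$C{\left(S,X \right)} = 9$
$t{\left(c,k \right)} = -1$
$M{\left(p \right)} = \frac{1}{-1 + p}$ ($M{\left(p \right)} = \frac{1}{p - 1} = \frac{1}{-1 + p}$)
$- 122 \left(M{\left(l{\left(3,-1 \right)} \right)} + \frac{C{\left(2,-5 \right)} + 32}{31 - 76}\right) = - 122 \left(\frac{1}{-1 + 3} + \frac{9 + 32}{31 - 76}\right) = - 122 \left(\frac{1}{2} + \frac{41}{-45}\right) = - 122 \left(\frac{1}{2} + 41 \left(- \frac{1}{45}\right)\right) = - 122 \left(\frac{1}{2} - \frac{41}{45}\right) = \left(-122\right) \left(- \frac{37}{90}\right) = \frac{2257}{45}$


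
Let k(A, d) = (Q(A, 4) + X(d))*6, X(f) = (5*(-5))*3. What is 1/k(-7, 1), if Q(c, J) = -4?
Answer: -1/474 ≈ -0.0021097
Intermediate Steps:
X(f) = -75 (X(f) = -25*3 = -75)
k(A, d) = -474 (k(A, d) = (-4 - 75)*6 = -79*6 = -474)
1/k(-7, 1) = 1/(-474) = -1/474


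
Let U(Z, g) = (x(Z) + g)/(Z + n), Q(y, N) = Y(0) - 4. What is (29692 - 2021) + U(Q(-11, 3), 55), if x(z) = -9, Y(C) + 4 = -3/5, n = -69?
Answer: 5368059/194 ≈ 27670.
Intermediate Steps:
Y(C) = -23/5 (Y(C) = -4 - 3/5 = -23/5)
Q(y, N) = -43/5 (Q(y, N) = -23/5 - 4 = -43/5)
U(Z, g) = (-9 + g)/(-69 + Z) (U(Z, g) = (-9 + g)/(Z - 69) = (-9 + g)/(-69 + Z))
(29692 - 2021) + U(Q(-11, 3), 55) = (29692 - 2021) + (-9 + 55)/(-69 - 43/5) = 27671 + 46/(-388/5) = 27671 - 5/388*46 = 27671 - 115/194 = 5368059/194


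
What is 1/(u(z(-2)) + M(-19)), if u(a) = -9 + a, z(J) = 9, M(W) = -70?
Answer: -1/70 ≈ -0.014286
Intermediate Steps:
1/(u(z(-2)) + M(-19)) = 1/((-9 + 9) - 70) = 1/(0 - 70) = 1/(-70) = -1/70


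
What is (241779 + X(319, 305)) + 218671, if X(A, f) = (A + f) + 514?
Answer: 461588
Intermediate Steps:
X(A, f) = 514 + A + f
(241779 + X(319, 305)) + 218671 = (241779 + (514 + 319 + 305)) + 218671 = (241779 + 1138) + 218671 = 242917 + 218671 = 461588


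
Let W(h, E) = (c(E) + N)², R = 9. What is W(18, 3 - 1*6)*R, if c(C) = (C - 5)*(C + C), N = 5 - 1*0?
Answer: 25281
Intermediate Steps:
N = 5 (N = 5 + 0 = 5)
c(C) = 2*C*(-5 + C) (c(C) = (-5 + C)*(2*C) = 2*C*(-5 + C))
W(h, E) = (5 + 2*E*(-5 + E))² (W(h, E) = (2*E*(-5 + E) + 5)² = (5 + 2*E*(-5 + E))²)
W(18, 3 - 1*6)*R = (5 + 2*(3 - 1*6)*(-5 + (3 - 1*6)))²*9 = (5 + 2*(3 - 6)*(-5 + (3 - 6)))²*9 = (5 + 2*(-3)*(-5 - 3))²*9 = (5 + 2*(-3)*(-8))²*9 = (5 + 48)²*9 = 53²*9 = 2809*9 = 25281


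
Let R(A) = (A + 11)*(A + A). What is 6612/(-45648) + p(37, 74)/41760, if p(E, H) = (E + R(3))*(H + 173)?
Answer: 7556699/13237920 ≈ 0.57084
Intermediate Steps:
R(A) = 2*A*(11 + A) (R(A) = (11 + A)*(2*A) = 2*A*(11 + A))
p(E, H) = (84 + E)*(173 + H) (p(E, H) = (E + 2*3*(11 + 3))*(H + 173) = (E + 2*3*14)*(173 + H) = (E + 84)*(173 + H) = (84 + E)*(173 + H))
6612/(-45648) + p(37, 74)/41760 = 6612/(-45648) + (14532 + 84*74 + 173*37 + 37*74)/41760 = 6612*(-1/45648) + (14532 + 6216 + 6401 + 2738)*(1/41760) = -551/3804 + 29887*(1/41760) = -551/3804 + 29887/41760 = 7556699/13237920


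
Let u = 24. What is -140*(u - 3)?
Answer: -2940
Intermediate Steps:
-140*(u - 3) = -140*(24 - 3) = -140*21 = -2940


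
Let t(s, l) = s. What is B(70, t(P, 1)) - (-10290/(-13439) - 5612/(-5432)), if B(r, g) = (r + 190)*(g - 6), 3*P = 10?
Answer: -38058823171/54750486 ≈ -695.13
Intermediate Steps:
P = 10/3 (P = (1/3)*10 = 10/3 ≈ 3.3333)
B(r, g) = (-6 + g)*(190 + r) (B(r, g) = (190 + r)*(-6 + g) = (-6 + g)*(190 + r))
B(70, t(P, 1)) - (-10290/(-13439) - 5612/(-5432)) = (-1140 - 6*70 + 190*(10/3) + (10/3)*70) - (-10290/(-13439) - 5612/(-5432)) = (-1140 - 420 + 1900/3 + 700/3) - (-10290*(-1/13439) - 5612*(-1/5432)) = -2080/3 - (10290/13439 + 1403/1358) = -2080/3 - 1*32828737/18250162 = -2080/3 - 32828737/18250162 = -38058823171/54750486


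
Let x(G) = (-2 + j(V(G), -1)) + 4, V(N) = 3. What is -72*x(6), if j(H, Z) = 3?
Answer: -360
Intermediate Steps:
x(G) = 5 (x(G) = (-2 + 3) + 4 = 1 + 4 = 5)
-72*x(6) = -72*5 = -360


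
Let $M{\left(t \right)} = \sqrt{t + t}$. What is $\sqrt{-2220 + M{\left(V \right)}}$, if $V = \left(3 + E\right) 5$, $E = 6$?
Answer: $\sqrt{-2220 + 3 \sqrt{10}} \approx 47.016 i$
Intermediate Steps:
$V = 45$ ($V = \left(3 + 6\right) 5 = 9 \cdot 5 = 45$)
$M{\left(t \right)} = \sqrt{2} \sqrt{t}$ ($M{\left(t \right)} = \sqrt{2 t} = \sqrt{2} \sqrt{t}$)
$\sqrt{-2220 + M{\left(V \right)}} = \sqrt{-2220 + \sqrt{2} \sqrt{45}} = \sqrt{-2220 + \sqrt{2} \cdot 3 \sqrt{5}} = \sqrt{-2220 + 3 \sqrt{10}}$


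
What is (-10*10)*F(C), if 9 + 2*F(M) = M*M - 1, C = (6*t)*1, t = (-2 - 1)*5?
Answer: -404500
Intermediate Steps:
t = -15 (t = -3*5 = -15)
C = -90 (C = (6*(-15))*1 = -90*1 = -90)
F(M) = -5 + M²/2 (F(M) = -9/2 + (M*M - 1)/2 = -9/2 + (M² - 1)/2 = -9/2 + (-1 + M²)/2 = -9/2 + (-½ + M²/2) = -5 + M²/2)
(-10*10)*F(C) = (-10*10)*(-5 + (½)*(-90)²) = -100*(-5 + (½)*8100) = -100*(-5 + 4050) = -100*4045 = -404500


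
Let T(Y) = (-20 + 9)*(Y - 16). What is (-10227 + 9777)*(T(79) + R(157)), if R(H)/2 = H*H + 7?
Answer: -21878550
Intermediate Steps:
R(H) = 14 + 2*H² (R(H) = 2*(H*H + 7) = 2*(H² + 7) = 2*(7 + H²) = 14 + 2*H²)
T(Y) = 176 - 11*Y (T(Y) = -11*(-16 + Y) = 176 - 11*Y)
(-10227 + 9777)*(T(79) + R(157)) = (-10227 + 9777)*((176 - 11*79) + (14 + 2*157²)) = -450*((176 - 869) + (14 + 2*24649)) = -450*(-693 + (14 + 49298)) = -450*(-693 + 49312) = -450*48619 = -21878550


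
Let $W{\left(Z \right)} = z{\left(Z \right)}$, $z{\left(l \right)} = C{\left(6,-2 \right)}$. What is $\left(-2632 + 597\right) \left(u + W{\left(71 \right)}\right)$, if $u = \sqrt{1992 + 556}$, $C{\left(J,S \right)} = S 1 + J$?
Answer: $-8140 - 28490 \sqrt{13} \approx -1.1086 \cdot 10^{5}$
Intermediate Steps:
$C{\left(J,S \right)} = J + S$ ($C{\left(J,S \right)} = S + J = J + S$)
$z{\left(l \right)} = 4$ ($z{\left(l \right)} = 6 - 2 = 4$)
$u = 14 \sqrt{13}$ ($u = \sqrt{2548} = 14 \sqrt{13} \approx 50.478$)
$W{\left(Z \right)} = 4$
$\left(-2632 + 597\right) \left(u + W{\left(71 \right)}\right) = \left(-2632 + 597\right) \left(14 \sqrt{13} + 4\right) = - 2035 \left(4 + 14 \sqrt{13}\right) = -8140 - 28490 \sqrt{13}$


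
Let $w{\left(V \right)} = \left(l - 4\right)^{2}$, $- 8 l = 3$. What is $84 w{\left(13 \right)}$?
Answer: $\frac{25725}{16} \approx 1607.8$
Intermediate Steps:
$l = - \frac{3}{8}$ ($l = \left(- \frac{1}{8}\right) 3 = - \frac{3}{8} \approx -0.375$)
$w{\left(V \right)} = \frac{1225}{64}$ ($w{\left(V \right)} = \left(- \frac{3}{8} - 4\right)^{2} = \left(- \frac{35}{8}\right)^{2} = \frac{1225}{64}$)
$84 w{\left(13 \right)} = 84 \cdot \frac{1225}{64} = \frac{25725}{16}$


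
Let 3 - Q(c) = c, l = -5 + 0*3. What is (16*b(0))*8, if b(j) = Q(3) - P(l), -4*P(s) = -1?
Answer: -32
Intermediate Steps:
l = -5 (l = -5 + 0 = -5)
Q(c) = 3 - c
P(s) = ¼ (P(s) = -¼*(-1) = ¼)
b(j) = -¼ (b(j) = (3 - 1*3) - 1*¼ = (3 - 3) - ¼ = 0 - ¼ = -¼)
(16*b(0))*8 = (16*(-¼))*8 = -4*8 = -32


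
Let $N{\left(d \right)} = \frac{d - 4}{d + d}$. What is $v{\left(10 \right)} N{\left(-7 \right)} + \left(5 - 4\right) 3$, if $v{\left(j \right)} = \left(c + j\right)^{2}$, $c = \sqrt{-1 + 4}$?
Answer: $\frac{1175}{14} + \frac{110 \sqrt{3}}{7} \approx 111.15$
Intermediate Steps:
$c = \sqrt{3} \approx 1.732$
$v{\left(j \right)} = \left(j + \sqrt{3}\right)^{2}$ ($v{\left(j \right)} = \left(\sqrt{3} + j\right)^{2} = \left(j + \sqrt{3}\right)^{2}$)
$N{\left(d \right)} = \frac{-4 + d}{2 d}$
$v{\left(10 \right)} N{\left(-7 \right)} + \left(5 - 4\right) 3 = \left(10 + \sqrt{3}\right)^{2} \frac{-4 - 7}{2 \left(-7\right)} + \left(5 - 4\right) 3 = \left(10 + \sqrt{3}\right)^{2} \cdot \frac{1}{2} \left(- \frac{1}{7}\right) \left(-11\right) + 1 \cdot 3 = \left(10 + \sqrt{3}\right)^{2} \cdot \frac{11}{14} + 3 = \frac{11 \left(10 + \sqrt{3}\right)^{2}}{14} + 3 = 3 + \frac{11 \left(10 + \sqrt{3}\right)^{2}}{14}$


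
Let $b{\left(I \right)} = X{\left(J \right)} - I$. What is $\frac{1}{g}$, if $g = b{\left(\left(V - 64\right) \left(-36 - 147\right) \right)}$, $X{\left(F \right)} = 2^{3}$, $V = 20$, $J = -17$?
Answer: $- \frac{1}{8044} \approx -0.00012432$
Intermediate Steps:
$X{\left(F \right)} = 8$
$b{\left(I \right)} = 8 - I$
$g = -8044$ ($g = 8 - \left(20 - 64\right) \left(-36 - 147\right) = 8 - \left(-44\right) \left(-183\right) = 8 - 8052 = -8044$)
$\frac{1}{g} = \frac{1}{-8044} = - \frac{1}{8044}$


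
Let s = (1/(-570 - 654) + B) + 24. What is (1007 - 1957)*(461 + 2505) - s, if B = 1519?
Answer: -3450753431/1224 ≈ -2.8192e+6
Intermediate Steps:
s = 1888631/1224 (s = (1/(-570 - 654) + 1519) + 24 = (1/(-1224) + 1519) + 24 = (-1/1224 + 1519) + 24 = 1859255/1224 + 24 = 1888631/1224 ≈ 1543.0)
(1007 - 1957)*(461 + 2505) - s = (1007 - 1957)*(461 + 2505) - 1*1888631/1224 = -950*2966 - 1888631/1224 = -2817700 - 1888631/1224 = -3450753431/1224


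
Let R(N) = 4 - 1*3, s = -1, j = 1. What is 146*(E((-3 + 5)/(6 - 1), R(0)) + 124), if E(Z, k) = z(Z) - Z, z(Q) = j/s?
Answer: 89498/5 ≈ 17900.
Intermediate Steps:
z(Q) = -1 (z(Q) = 1/(-1) = 1*(-1) = -1)
R(N) = 1 (R(N) = 4 - 3 = 1)
E(Z, k) = -1 - Z
146*(E((-3 + 5)/(6 - 1), R(0)) + 124) = 146*((-1 - (-3 + 5)/(6 - 1)) + 124) = 146*((-1 - 2/5) + 124) = 146*((-1 - 1*⅖) + 124) = 146*((-1 - ⅖) + 124) = 146*(-7/5 + 124) = 146*(613/5) = 89498/5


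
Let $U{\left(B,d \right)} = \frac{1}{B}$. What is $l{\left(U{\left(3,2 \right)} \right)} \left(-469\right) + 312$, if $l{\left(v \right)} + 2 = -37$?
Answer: $18603$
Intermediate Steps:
$l{\left(v \right)} = -39$ ($l{\left(v \right)} = -2 - 37 = -39$)
$l{\left(U{\left(3,2 \right)} \right)} \left(-469\right) + 312 = \left(-39\right) \left(-469\right) + 312 = 18291 + 312 = 18603$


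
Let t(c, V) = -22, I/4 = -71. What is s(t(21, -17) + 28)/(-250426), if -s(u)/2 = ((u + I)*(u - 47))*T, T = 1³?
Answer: 11398/125213 ≈ 0.091029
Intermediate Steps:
I = -284 (I = 4*(-71) = -284)
T = 1
s(u) = -2*(-284 + u)*(-47 + u) (s(u) = -2*(u - 284)*(u - 47) = -2*(-284 + u)*(-47 + u))
s(t(21, -17) + 28)/(-250426) = (-26696 - 2*(-22 + 28)² + 662*(-22 + 28))/(-250426) = (-26696 - 2*6² + 662*6)*(-1/250426) = (-26696 - 2*36 + 3972)*(-1/250426) = (-26696 - 72 + 3972)*(-1/250426) = -22796*(-1/250426) = 11398/125213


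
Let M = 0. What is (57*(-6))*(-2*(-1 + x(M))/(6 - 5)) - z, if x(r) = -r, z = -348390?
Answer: 347706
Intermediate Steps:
(57*(-6))*(-2*(-1 + x(M))/(6 - 5)) - z = (57*(-6))*(-2*(-1 - 1*0)/(6 - 5)) - 1*(-348390) = -(-684)*(-1 + 0)/1 + 348390 = -(-684)*(-1*1) + 348390 = -(-684)*(-1) + 348390 = -342*2 + 348390 = -684 + 348390 = 347706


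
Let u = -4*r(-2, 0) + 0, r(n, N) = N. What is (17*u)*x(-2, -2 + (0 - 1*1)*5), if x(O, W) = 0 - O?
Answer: 0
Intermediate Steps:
x(O, W) = -O
u = 0 (u = -4*0 + 0 = 0 + 0 = 0)
(17*u)*x(-2, -2 + (0 - 1*1)*5) = (17*0)*(-1*(-2)) = 0*2 = 0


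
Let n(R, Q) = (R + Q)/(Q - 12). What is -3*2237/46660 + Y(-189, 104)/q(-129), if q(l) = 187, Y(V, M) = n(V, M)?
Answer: -439052/2951245 ≈ -0.14877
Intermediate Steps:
n(R, Q) = (Q + R)/(-12 + Q)
Y(V, M) = (M + V)/(-12 + M)
-3*2237/46660 + Y(-189, 104)/q(-129) = -3*2237/46660 + ((104 - 189)/(-12 + 104))/187 = -6711*1/46660 + (-85/92)*(1/187) = -6711/46660 + ((1/92)*(-85))*(1/187) = -6711/46660 - 85/92*1/187 = -6711/46660 - 5/1012 = -439052/2951245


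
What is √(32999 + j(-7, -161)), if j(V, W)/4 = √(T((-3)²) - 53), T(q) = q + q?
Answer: √(32999 + 4*I*√35) ≈ 181.66 + 0.0651*I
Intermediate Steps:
T(q) = 2*q
j(V, W) = 4*I*√35 (j(V, W) = 4*√(2*(-3)² - 53) = 4*√(2*9 - 53) = 4*√(18 - 53) = 4*√(-35) = 4*(I*√35) = 4*I*√35)
√(32999 + j(-7, -161)) = √(32999 + 4*I*√35)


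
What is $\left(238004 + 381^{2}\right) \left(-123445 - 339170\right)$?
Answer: $-177257876475$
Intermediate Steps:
$\left(238004 + 381^{2}\right) \left(-123445 - 339170\right) = \left(238004 + 145161\right) \left(-462615\right) = 383165 \left(-462615\right) = -177257876475$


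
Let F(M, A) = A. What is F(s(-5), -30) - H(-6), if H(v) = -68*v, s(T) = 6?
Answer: -438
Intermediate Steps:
F(s(-5), -30) - H(-6) = -30 - (-68)*(-6) = -30 - 1*408 = -30 - 408 = -438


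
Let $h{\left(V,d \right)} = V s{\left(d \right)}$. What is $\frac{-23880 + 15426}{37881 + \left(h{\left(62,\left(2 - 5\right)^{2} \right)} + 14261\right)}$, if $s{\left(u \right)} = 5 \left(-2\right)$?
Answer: $- \frac{1409}{8587} \approx -0.16409$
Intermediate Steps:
$s{\left(u \right)} = -10$
$h{\left(V,d \right)} = - 10 V$ ($h{\left(V,d \right)} = V \left(-10\right) = - 10 V$)
$\frac{-23880 + 15426}{37881 + \left(h{\left(62,\left(2 - 5\right)^{2} \right)} + 14261\right)} = \frac{-23880 + 15426}{37881 + \left(\left(-10\right) 62 + 14261\right)} = - \frac{8454}{37881 + \left(-620 + 14261\right)} = - \frac{8454}{37881 + 13641} = - \frac{8454}{51522} = \left(-8454\right) \frac{1}{51522} = - \frac{1409}{8587}$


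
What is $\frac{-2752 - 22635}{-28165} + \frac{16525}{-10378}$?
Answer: $- \frac{201960339}{292296370} \approx -0.69094$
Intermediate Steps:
$\frac{-2752 - 22635}{-28165} + \frac{16525}{-10378} = \left(-2752 - 22635\right) \left(- \frac{1}{28165}\right) + 16525 \left(- \frac{1}{10378}\right) = \left(-25387\right) \left(- \frac{1}{28165}\right) - \frac{16525}{10378} = \frac{25387}{28165} - \frac{16525}{10378} = - \frac{201960339}{292296370}$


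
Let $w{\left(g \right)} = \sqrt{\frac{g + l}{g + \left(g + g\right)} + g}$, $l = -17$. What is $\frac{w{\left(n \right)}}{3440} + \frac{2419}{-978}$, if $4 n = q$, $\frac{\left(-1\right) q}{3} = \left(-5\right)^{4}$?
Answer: $- \frac{2419}{978} + \frac{i \sqrt{10539103}}{516000} \approx -2.4734 + 0.0062915 i$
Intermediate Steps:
$q = -1875$ ($q = - 3 \left(-5\right)^{4} = \left(-3\right) 625 = -1875$)
$n = - \frac{1875}{4}$ ($n = \frac{1}{4} \left(-1875\right) = - \frac{1875}{4} \approx -468.75$)
$w{\left(g \right)} = \sqrt{g + \frac{-17 + g}{3 g}}$ ($w{\left(g \right)} = \sqrt{\frac{g - 17}{g + \left(g + g\right)} + g} = \sqrt{\frac{-17 + g}{g + 2 g} + g} = \sqrt{\frac{-17 + g}{3 g} + g} = \sqrt{g + \frac{-17 + g}{3 g}}$)
$\frac{w{\left(n \right)}}{3440} + \frac{2419}{-978} = \frac{\frac{1}{3} \sqrt{3 - \frac{51}{- \frac{1875}{4}} + 9 \left(- \frac{1875}{4}\right)}}{3440} + \frac{2419}{-978} = \frac{\sqrt{3 - - \frac{68}{625} - \frac{16875}{4}}}{3} \cdot \frac{1}{3440} + 2419 \left(- \frac{1}{978}\right) = \frac{\sqrt{3 + \frac{68}{625} - \frac{16875}{4}}}{3} \cdot \frac{1}{3440} - \frac{2419}{978} = \frac{\sqrt{- \frac{10539103}{2500}}}{3} \cdot \frac{1}{3440} - \frac{2419}{978} = \frac{\frac{1}{50} i \sqrt{10539103}}{3} \cdot \frac{1}{3440} - \frac{2419}{978} = \frac{i \sqrt{10539103}}{150} \cdot \frac{1}{3440} - \frac{2419}{978} = \frac{i \sqrt{10539103}}{516000} - \frac{2419}{978} = - \frac{2419}{978} + \frac{i \sqrt{10539103}}{516000}$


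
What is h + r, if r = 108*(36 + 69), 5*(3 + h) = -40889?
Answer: 15796/5 ≈ 3159.2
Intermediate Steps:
h = -40904/5 (h = -3 + (⅕)*(-40889) = -3 - 40889/5 = -40904/5 ≈ -8180.8)
r = 11340 (r = 108*105 = 11340)
h + r = -40904/5 + 11340 = 15796/5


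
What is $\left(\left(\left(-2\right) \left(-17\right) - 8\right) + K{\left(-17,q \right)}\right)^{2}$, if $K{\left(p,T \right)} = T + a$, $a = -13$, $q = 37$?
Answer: $2500$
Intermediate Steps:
$K{\left(p,T \right)} = -13 + T$ ($K{\left(p,T \right)} = T - 13 = -13 + T$)
$\left(\left(\left(-2\right) \left(-17\right) - 8\right) + K{\left(-17,q \right)}\right)^{2} = \left(\left(\left(-2\right) \left(-17\right) - 8\right) + \left(-13 + 37\right)\right)^{2} = \left(\left(34 - 8\right) + 24\right)^{2} = \left(26 + 24\right)^{2} = 50^{2} = 2500$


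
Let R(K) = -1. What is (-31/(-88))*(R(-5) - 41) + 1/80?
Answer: -13009/880 ≈ -14.783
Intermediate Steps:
(-31/(-88))*(R(-5) - 41) + 1/80 = (-31/(-88))*(-1 - 41) + 1/80 = -31*(-1/88)*(-42) + 1/80 = (31/88)*(-42) + 1/80 = -651/44 + 1/80 = -13009/880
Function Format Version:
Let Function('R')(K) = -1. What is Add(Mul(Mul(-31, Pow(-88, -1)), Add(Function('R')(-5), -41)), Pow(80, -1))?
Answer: Rational(-13009, 880) ≈ -14.783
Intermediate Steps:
Add(Mul(Mul(-31, Pow(-88, -1)), Add(Function('R')(-5), -41)), Pow(80, -1)) = Add(Mul(Mul(-31, Pow(-88, -1)), Add(-1, -41)), Pow(80, -1)) = Add(Mul(Mul(-31, Rational(-1, 88)), -42), Rational(1, 80)) = Add(Mul(Rational(31, 88), -42), Rational(1, 80)) = Add(Rational(-651, 44), Rational(1, 80)) = Rational(-13009, 880)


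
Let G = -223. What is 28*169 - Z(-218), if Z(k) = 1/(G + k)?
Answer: 2086813/441 ≈ 4732.0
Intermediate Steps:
Z(k) = 1/(-223 + k)
28*169 - Z(-218) = 28*169 - 1/(-223 - 218) = 4732 - 1/(-441) = 4732 - 1*(-1/441) = 4732 + 1/441 = 2086813/441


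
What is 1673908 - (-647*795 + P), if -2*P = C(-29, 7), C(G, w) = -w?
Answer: 4376539/2 ≈ 2.1883e+6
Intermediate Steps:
P = 7/2 (P = -(-1)*7/2 = -1/2*(-7) = 7/2 ≈ 3.5000)
1673908 - (-647*795 + P) = 1673908 - (-647*795 + 7/2) = 1673908 - (-514365 + 7/2) = 1673908 - 1*(-1028723/2) = 1673908 + 1028723/2 = 4376539/2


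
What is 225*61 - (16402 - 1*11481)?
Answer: 8804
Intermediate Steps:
225*61 - (16402 - 1*11481) = 13725 - (16402 - 11481) = 13725 - 1*4921 = 13725 - 4921 = 8804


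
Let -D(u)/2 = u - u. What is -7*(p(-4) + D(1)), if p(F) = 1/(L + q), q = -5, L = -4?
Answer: 7/9 ≈ 0.77778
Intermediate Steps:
D(u) = 0 (D(u) = -2*(u - u) = -2*0 = 0)
p(F) = -⅑ (p(F) = 1/(-4 - 5) = 1/(-9) = -⅑)
-7*(p(-4) + D(1)) = -7*(-⅑ + 0) = -7*(-⅑) = 7/9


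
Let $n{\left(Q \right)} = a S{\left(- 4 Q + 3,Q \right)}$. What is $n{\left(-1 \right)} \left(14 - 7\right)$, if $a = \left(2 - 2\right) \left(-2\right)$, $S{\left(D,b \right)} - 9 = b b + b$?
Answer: $0$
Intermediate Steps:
$S{\left(D,b \right)} = 9 + b + b^{2}$ ($S{\left(D,b \right)} = 9 + \left(b b + b\right) = 9 + \left(b^{2} + b\right) = 9 + \left(b + b^{2}\right) = 9 + b + b^{2}$)
$a = 0$ ($a = 0 \left(-2\right) = 0$)
$n{\left(Q \right)} = 0$ ($n{\left(Q \right)} = 0 \left(9 + Q + Q^{2}\right) = 0$)
$n{\left(-1 \right)} \left(14 - 7\right) = 0 \left(14 - 7\right) = 0 \cdot 7 = 0$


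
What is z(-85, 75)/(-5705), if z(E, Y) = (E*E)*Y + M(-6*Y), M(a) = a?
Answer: -108285/1141 ≈ -94.904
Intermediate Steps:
z(E, Y) = -6*Y + Y*E² (z(E, Y) = (E*E)*Y - 6*Y = E²*Y - 6*Y = Y*E² - 6*Y = -6*Y + Y*E²)
z(-85, 75)/(-5705) = (75*(-6 + (-85)²))/(-5705) = (75*(-6 + 7225))*(-1/5705) = (75*7219)*(-1/5705) = 541425*(-1/5705) = -108285/1141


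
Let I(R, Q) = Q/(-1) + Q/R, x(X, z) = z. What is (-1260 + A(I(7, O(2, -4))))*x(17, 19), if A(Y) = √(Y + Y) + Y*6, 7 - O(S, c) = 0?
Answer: -24624 + 38*I*√3 ≈ -24624.0 + 65.818*I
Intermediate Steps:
O(S, c) = 7 (O(S, c) = 7 - 1*0 = 7 + 0 = 7)
I(R, Q) = -Q + Q/R (I(R, Q) = Q*(-1) + Q/R = -Q + Q/R)
A(Y) = 6*Y + √2*√Y (A(Y) = √(2*Y) + 6*Y = √2*√Y + 6*Y = 6*Y + √2*√Y)
(-1260 + A(I(7, O(2, -4))))*x(17, 19) = (-1260 + (6*(-1*7 + 7/7) + √2*√(-1*7 + 7/7)))*19 = (-1260 + (6*(-7 + 7*(⅐)) + √2*√(-7 + 7*(⅐))))*19 = (-1260 + (6*(-7 + 1) + √2*√(-7 + 1)))*19 = (-1260 + (6*(-6) + √2*√(-6)))*19 = (-1260 + (-36 + √2*(I*√6)))*19 = (-1260 + (-36 + 2*I*√3))*19 = (-1296 + 2*I*√3)*19 = -24624 + 38*I*√3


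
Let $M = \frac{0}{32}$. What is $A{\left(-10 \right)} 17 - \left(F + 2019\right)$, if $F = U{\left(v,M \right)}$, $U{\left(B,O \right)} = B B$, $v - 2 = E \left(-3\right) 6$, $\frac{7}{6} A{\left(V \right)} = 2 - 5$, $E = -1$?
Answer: $- \frac{17239}{7} \approx -2462.7$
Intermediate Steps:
$A{\left(V \right)} = - \frac{18}{7}$ ($A{\left(V \right)} = \frac{6 \left(2 - 5\right)}{7} = \frac{6}{7} \left(-3\right) = - \frac{18}{7}$)
$v = 20$ ($v = 2 + \left(-1\right) \left(-3\right) 6 = 2 + 3 \cdot 6 = 2 + 18 = 20$)
$M = 0$ ($M = 0 \cdot \frac{1}{32} = 0$)
$U{\left(B,O \right)} = B^{2}$
$F = 400$ ($F = 20^{2} = 400$)
$A{\left(-10 \right)} 17 - \left(F + 2019\right) = \left(- \frac{18}{7}\right) 17 - \left(400 + 2019\right) = - \frac{306}{7} - 2419 = - \frac{17239}{7}$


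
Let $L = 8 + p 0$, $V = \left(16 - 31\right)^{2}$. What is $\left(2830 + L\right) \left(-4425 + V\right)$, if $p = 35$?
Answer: $-11919600$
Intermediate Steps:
$V = 225$ ($V = \left(-15\right)^{2} = 225$)
$L = 8$ ($L = 8 + 35 \cdot 0 = 8 + 0 = 8$)
$\left(2830 + L\right) \left(-4425 + V\right) = \left(2830 + 8\right) \left(-4425 + 225\right) = 2838 \left(-4200\right) = -11919600$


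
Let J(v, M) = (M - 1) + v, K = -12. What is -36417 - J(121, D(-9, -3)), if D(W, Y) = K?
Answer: -36525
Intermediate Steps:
D(W, Y) = -12
J(v, M) = -1 + M + v (J(v, M) = (-1 + M) + v = -1 + M + v)
-36417 - J(121, D(-9, -3)) = -36417 - (-1 - 12 + 121) = -36417 - 1*108 = -36417 - 108 = -36525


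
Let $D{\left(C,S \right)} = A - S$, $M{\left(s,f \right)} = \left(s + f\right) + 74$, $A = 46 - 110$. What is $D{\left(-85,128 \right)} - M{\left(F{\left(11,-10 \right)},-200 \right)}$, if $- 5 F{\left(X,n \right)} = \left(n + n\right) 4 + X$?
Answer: $- \frac{399}{5} \approx -79.8$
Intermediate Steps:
$A = -64$
$F{\left(X,n \right)} = - \frac{8 n}{5} - \frac{X}{5}$ ($F{\left(X,n \right)} = - \frac{\left(n + n\right) 4 + X}{5} = - \frac{2 n 4 + X}{5} = - \frac{8 n + X}{5} = - \frac{X + 8 n}{5} = - \frac{8 n}{5} - \frac{X}{5}$)
$M{\left(s,f \right)} = 74 + f + s$ ($M{\left(s,f \right)} = \left(f + s\right) + 74 = 74 + f + s$)
$D{\left(C,S \right)} = -64 - S$
$D{\left(-85,128 \right)} - M{\left(F{\left(11,-10 \right)},-200 \right)} = \left(-64 - 128\right) - \left(74 - 200 - - \frac{69}{5}\right) = \left(-64 - 128\right) - \left(74 - 200 + \left(16 - \frac{11}{5}\right)\right) = -192 - \left(74 - 200 + \frac{69}{5}\right) = -192 - - \frac{561}{5} = -192 + \frac{561}{5} = - \frac{399}{5}$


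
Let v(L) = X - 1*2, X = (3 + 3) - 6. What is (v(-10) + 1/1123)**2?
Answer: 5040025/1261129 ≈ 3.9964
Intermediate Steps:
X = 0 (X = 6 - 6 = 0)
v(L) = -2 (v(L) = 0 - 1*2 = 0 - 2 = -2)
(v(-10) + 1/1123)**2 = (-2 + 1/1123)**2 = (-2245/1123)**2 = 5040025/1261129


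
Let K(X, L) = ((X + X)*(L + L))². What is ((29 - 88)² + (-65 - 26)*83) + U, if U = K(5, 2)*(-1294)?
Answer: -2074472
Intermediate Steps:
K(X, L) = 16*L²*X² (K(X, L) = ((2*X)*(2*L))² = (4*L*X)² = 16*L²*X²)
U = -2070400 (U = (16*2²*5²)*(-1294) = (16*4*25)*(-1294) = 1600*(-1294) = -2070400)
((29 - 88)² + (-65 - 26)*83) + U = ((29 - 88)² + (-65 - 26)*83) - 2070400 = ((-59)² - 91*83) - 2070400 = (3481 - 7553) - 2070400 = -4072 - 2070400 = -2074472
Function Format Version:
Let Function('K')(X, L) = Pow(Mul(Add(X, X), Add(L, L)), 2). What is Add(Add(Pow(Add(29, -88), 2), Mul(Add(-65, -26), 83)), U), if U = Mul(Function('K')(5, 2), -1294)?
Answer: -2074472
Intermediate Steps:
Function('K')(X, L) = Mul(16, Pow(L, 2), Pow(X, 2)) (Function('K')(X, L) = Pow(Mul(Mul(2, X), Mul(2, L)), 2) = Pow(Mul(4, L, X), 2) = Mul(16, Pow(L, 2), Pow(X, 2)))
U = -2070400 (U = Mul(Mul(16, Pow(2, 2), Pow(5, 2)), -1294) = Mul(Mul(16, 4, 25), -1294) = Mul(1600, -1294) = -2070400)
Add(Add(Pow(Add(29, -88), 2), Mul(Add(-65, -26), 83)), U) = Add(Add(Pow(Add(29, -88), 2), Mul(Add(-65, -26), 83)), -2070400) = Add(Add(Pow(-59, 2), Mul(-91, 83)), -2070400) = Add(Add(3481, -7553), -2070400) = Add(-4072, -2070400) = -2074472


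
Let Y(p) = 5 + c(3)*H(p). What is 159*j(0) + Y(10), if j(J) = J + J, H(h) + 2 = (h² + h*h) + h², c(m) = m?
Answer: 899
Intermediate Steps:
H(h) = -2 + 3*h² (H(h) = -2 + ((h² + h*h) + h²) = -2 + ((h² + h²) + h²) = -2 + (2*h² + h²) = -2 + 3*h²)
j(J) = 2*J
Y(p) = -1 + 9*p² (Y(p) = 5 + 3*(-2 + 3*p²) = 5 + (-6 + 9*p²) = -1 + 9*p²)
159*j(0) + Y(10) = 159*(2*0) + (-1 + 9*10²) = 159*0 + (-1 + 9*100) = 0 + (-1 + 900) = 0 + 899 = 899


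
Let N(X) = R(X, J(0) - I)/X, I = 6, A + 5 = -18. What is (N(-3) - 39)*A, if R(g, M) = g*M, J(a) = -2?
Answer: 1081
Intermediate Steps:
A = -23 (A = -5 - 18 = -23)
R(g, M) = M*g
N(X) = -8 (N(X) = ((-2 - 1*6)*X)/X = ((-2 - 6)*X)/X = (-8*X)/X = -8)
(N(-3) - 39)*A = (-8 - 39)*(-23) = -47*(-23) = 1081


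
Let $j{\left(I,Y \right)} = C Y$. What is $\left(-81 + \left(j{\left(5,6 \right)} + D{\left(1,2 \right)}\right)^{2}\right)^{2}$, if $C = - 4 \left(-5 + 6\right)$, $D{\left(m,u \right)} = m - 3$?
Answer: $354025$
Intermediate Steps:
$D{\left(m,u \right)} = -3 + m$
$C = -4$ ($C = \left(-4\right) 1 = -4$)
$j{\left(I,Y \right)} = - 4 Y$
$\left(-81 + \left(j{\left(5,6 \right)} + D{\left(1,2 \right)}\right)^{2}\right)^{2} = \left(-81 + \left(\left(-4\right) 6 + \left(-3 + 1\right)\right)^{2}\right)^{2} = \left(-81 + \left(-24 - 2\right)^{2}\right)^{2} = \left(-81 + \left(-26\right)^{2}\right)^{2} = \left(-81 + 676\right)^{2} = 595^{2} = 354025$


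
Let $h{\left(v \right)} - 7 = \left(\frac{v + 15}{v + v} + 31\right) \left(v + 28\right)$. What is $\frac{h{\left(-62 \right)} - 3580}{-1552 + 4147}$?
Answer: $- \frac{95891}{53630} \approx -1.788$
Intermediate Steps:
$h{\left(v \right)} = 7 + \left(28 + v\right) \left(31 + \frac{15 + v}{2 v}\right)$ ($h{\left(v \right)} = 7 + \left(\frac{v + 15}{v + v} + 31\right) \left(v + 28\right) = 7 + \left(\frac{15 + v}{2 v} + 31\right) \left(28 + v\right) = 7 + \left(31 + \frac{15 + v}{2 v}\right) \left(28 + v\right) = 7 + \left(28 + v\right) \left(31 + \frac{15 + v}{2 v}\right)$)
$\frac{h{\left(-62 \right)} - 3580}{-1552 + 4147} = \frac{\frac{420 - 62 \left(1793 + 63 \left(-62\right)\right)}{2 \left(-62\right)} - 3580}{-1552 + 4147} = \frac{\frac{1}{2} \left(- \frac{1}{62}\right) \left(420 - 62 \left(1793 - 3906\right)\right) - 3580}{2595} = \left(\frac{1}{2} \left(- \frac{1}{62}\right) \left(420 - -131006\right) - 3580\right) \frac{1}{2595} = \left(\frac{1}{2} \left(- \frac{1}{62}\right) \left(420 + 131006\right) - 3580\right) \frac{1}{2595} = \left(\frac{1}{2} \left(- \frac{1}{62}\right) 131426 - 3580\right) \frac{1}{2595} = \left(- \frac{65713}{62} - 3580\right) \frac{1}{2595} = \left(- \frac{287673}{62}\right) \frac{1}{2595} = - \frac{95891}{53630}$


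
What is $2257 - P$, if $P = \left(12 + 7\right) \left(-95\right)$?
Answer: $4062$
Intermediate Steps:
$P = -1805$ ($P = 19 \left(-95\right) = -1805$)
$2257 - P = 2257 - -1805 = 2257 + 1805 = 4062$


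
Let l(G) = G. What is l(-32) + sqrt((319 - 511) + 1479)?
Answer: -32 + 3*sqrt(143) ≈ 3.8748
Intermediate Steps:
l(-32) + sqrt((319 - 511) + 1479) = -32 + sqrt((319 - 511) + 1479) = -32 + sqrt(-192 + 1479) = -32 + sqrt(1287) = -32 + 3*sqrt(143)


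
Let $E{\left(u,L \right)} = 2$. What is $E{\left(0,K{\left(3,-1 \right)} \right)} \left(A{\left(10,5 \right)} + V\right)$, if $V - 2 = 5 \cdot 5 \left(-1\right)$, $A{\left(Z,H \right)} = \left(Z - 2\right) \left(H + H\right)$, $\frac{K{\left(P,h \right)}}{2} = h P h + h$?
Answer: $114$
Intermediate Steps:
$K{\left(P,h \right)} = 2 h + 2 P h^{2}$ ($K{\left(P,h \right)} = 2 \left(h P h + h\right) = 2 \left(P h h + h\right) = 2 \left(P h^{2} + h\right) = 2 \left(h + P h^{2}\right) = 2 h + 2 P h^{2}$)
$A{\left(Z,H \right)} = 2 H \left(-2 + Z\right)$ ($A{\left(Z,H \right)} = \left(-2 + Z\right) 2 H = 2 H \left(-2 + Z\right)$)
$V = -23$ ($V = 2 + 5 \cdot 5 \left(-1\right) = 2 + 25 \left(-1\right) = 2 - 25 = -23$)
$E{\left(0,K{\left(3,-1 \right)} \right)} \left(A{\left(10,5 \right)} + V\right) = 2 \left(2 \cdot 5 \left(-2 + 10\right) - 23\right) = 2 \left(2 \cdot 5 \cdot 8 - 23\right) = 2 \left(80 - 23\right) = 2 \cdot 57 = 114$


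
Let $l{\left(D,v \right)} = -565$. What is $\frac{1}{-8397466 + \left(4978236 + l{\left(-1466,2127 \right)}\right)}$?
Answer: $- \frac{1}{3419795} \approx -2.9242 \cdot 10^{-7}$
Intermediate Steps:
$\frac{1}{-8397466 + \left(4978236 + l{\left(-1466,2127 \right)}\right)} = \frac{1}{-8397466 + \left(4978236 - 565\right)} = \frac{1}{-8397466 + 4977671} = \frac{1}{-3419795} = - \frac{1}{3419795}$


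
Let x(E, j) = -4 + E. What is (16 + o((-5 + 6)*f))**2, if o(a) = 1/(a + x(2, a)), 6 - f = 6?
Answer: 961/4 ≈ 240.25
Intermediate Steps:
f = 0 (f = 6 - 1*6 = 6 - 6 = 0)
o(a) = 1/(-2 + a) (o(a) = 1/(a + (-4 + 2)) = 1/(a - 2) = 1/(-2 + a))
(16 + o((-5 + 6)*f))**2 = (16 + 1/(-2 + (-5 + 6)*0))**2 = (16 + 1/(-2 + 1*0))**2 = (16 + 1/(-2 + 0))**2 = (16 + 1/(-2))**2 = (16 - 1/2)**2 = (31/2)**2 = 961/4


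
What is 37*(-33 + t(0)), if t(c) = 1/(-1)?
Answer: -1258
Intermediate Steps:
t(c) = -1
37*(-33 + t(0)) = 37*(-33 - 1) = 37*(-34) = -1258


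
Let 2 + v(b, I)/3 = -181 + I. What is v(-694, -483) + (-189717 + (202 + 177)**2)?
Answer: -48074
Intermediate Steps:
v(b, I) = -549 + 3*I (v(b, I) = -6 + 3*(-181 + I) = -6 + (-543 + 3*I) = -549 + 3*I)
v(-694, -483) + (-189717 + (202 + 177)**2) = (-549 + 3*(-483)) + (-189717 + (202 + 177)**2) = (-549 - 1449) + (-189717 + 379**2) = -1998 + (-189717 + 143641) = -1998 - 46076 = -48074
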